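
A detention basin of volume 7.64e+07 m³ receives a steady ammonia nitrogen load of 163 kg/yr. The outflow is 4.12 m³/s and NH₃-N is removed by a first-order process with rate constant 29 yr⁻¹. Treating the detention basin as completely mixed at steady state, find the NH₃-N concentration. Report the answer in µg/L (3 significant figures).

Outflow Q = 4.12 m³/s × 3.156e+07 s/yr = 1.3e+08 m³/yr.
Steady-state CSTR mass balance: W = Q·C + k·V·C, so C = W/(Q + kV).
Q + kV = 1.3e+08 + 29·7.64e+07 = 2.346e+09 m³/yr.
C = 163/2.346e+09 = 6.949e-08 kg/m³ = 6.949e-05 mg/L = 0.06949 µg/L.

0.0695 µg/L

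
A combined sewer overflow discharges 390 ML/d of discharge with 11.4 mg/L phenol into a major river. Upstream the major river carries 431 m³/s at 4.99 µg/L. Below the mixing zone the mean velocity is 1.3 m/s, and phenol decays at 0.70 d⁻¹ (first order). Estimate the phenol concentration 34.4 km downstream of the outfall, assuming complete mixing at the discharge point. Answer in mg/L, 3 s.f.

0.0993 mg/L

390 ML/d = 4.514 m³/s.
4.99 µg/L = 0.00499 mg/L.
After complete mixing, C₀ = (4.514·11.4 + 431·0.00499) / 435.5 = 0.1231 mg/L.
Travel time t = 3.44e+04 m / 1.3 m/s = 2.646e+04 s = 0.3063 d.
C = 0.1231·exp(−0.70·0.3063) = 0.1231·0.807 = 0.09934 mg/L.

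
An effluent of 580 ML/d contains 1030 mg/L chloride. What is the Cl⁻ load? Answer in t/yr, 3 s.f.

218000 t/yr

580 ML/d = 6.713 m³/s.
Mass flux = Q·C = 6.713 m³/s × 1030 g/m³ = 6914 g/s.
= 6914 g/s × 31.56 = 2.182e+05 t/yr.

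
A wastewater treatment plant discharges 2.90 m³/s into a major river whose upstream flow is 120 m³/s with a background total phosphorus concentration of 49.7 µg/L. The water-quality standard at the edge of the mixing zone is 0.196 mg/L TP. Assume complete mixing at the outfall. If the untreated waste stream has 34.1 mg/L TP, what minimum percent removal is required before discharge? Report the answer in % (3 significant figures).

81.7 %

49.7 µg/L = 0.0497 mg/L.
Mass balance: 0.196·122.9 = 2.9·Cₑ + 120·0.0497.
Cₑ = (24.09 − 5.964) / 2.9 = 6.25 mg/L.
Required removal = 1 − 6.25/34.1 = 81.67 %.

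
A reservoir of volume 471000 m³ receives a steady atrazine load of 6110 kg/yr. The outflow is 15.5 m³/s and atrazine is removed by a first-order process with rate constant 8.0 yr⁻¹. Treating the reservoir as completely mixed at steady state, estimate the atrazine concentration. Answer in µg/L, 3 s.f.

Outflow Q = 15.5 m³/s × 3.156e+07 s/yr = 4.891e+08 m³/yr.
Steady-state CSTR mass balance: W = Q·C + k·V·C, so C = W/(Q + kV).
Q + kV = 4.891e+08 + 8.0·471000 = 4.929e+08 m³/yr.
C = 6110/4.929e+08 = 1.24e-05 kg/m³ = 0.0124 mg/L = 12.4 µg/L.

12.4 µg/L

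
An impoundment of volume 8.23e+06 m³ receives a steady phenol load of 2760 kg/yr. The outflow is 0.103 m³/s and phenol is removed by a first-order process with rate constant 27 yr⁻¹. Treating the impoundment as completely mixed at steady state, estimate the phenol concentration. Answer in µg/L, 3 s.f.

12.2 µg/L

Outflow Q = 0.103 m³/s × 3.156e+07 s/yr = 3.25e+06 m³/yr.
Steady-state CSTR mass balance: W = Q·C + k·V·C, so C = W/(Q + kV).
Q + kV = 3.25e+06 + 27·8.23e+06 = 2.255e+08 m³/yr.
C = 2760/2.255e+08 = 1.224e-05 kg/m³ = 0.01224 mg/L = 12.24 µg/L.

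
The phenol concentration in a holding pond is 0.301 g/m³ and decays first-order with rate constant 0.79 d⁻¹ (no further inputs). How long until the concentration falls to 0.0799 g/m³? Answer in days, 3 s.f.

t = ln(C₀/C)/k = ln(0.301/0.0799)/0.79 = 1.326/0.79 = 1.679 d.

1.68 d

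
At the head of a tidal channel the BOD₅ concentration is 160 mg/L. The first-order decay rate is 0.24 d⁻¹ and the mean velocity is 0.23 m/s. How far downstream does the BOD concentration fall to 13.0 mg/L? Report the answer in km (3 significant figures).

From C = C₀·e^(−kt), t = ln(C₀/C)/k = ln(160/13.0)/0.24 = 2.51/0.24 = 10.46 d.
Distance = v·t = 0.23 m/s × 9.037e+05 s = 2.078e+05 m = 207.8 km.

208 km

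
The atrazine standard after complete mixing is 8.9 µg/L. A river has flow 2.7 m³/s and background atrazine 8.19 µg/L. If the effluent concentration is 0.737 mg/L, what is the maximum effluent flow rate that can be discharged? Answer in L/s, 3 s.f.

2.63 L/s

8.19 µg/L = 0.00819 mg/L.
8.9 µg/L = 0.0089 mg/L.
Mass balance at complete mixing: C_std·(Q_w + Q_r) = Q_w·C_e + Q_r·C_b.
Rearranging, Q_w = Q_r·(C_std − C_b)/(C_e − C_std) = 2.7·(0.0089 − 0.00819) / (0.737 − 0.0089) = 0.002633 m³/s.
= 2.633 L/s.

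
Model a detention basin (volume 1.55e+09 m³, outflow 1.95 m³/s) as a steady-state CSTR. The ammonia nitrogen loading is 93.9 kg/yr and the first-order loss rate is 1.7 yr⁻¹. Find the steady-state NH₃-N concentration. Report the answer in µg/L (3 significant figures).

0.0348 µg/L

Outflow Q = 1.95 m³/s × 3.156e+07 s/yr = 6.154e+07 m³/yr.
Steady-state CSTR mass balance: W = Q·C + k·V·C, so C = W/(Q + kV).
Q + kV = 6.154e+07 + 1.7·1.55e+09 = 2.697e+09 m³/yr.
C = 93.9/2.697e+09 = 3.482e-08 kg/m³ = 3.482e-05 mg/L = 0.03482 µg/L.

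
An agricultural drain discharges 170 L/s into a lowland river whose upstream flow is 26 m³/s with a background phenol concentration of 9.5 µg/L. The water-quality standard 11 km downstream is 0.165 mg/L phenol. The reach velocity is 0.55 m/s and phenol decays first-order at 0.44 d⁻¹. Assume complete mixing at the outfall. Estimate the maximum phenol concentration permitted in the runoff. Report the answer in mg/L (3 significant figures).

26.7 mg/L

170 L/s = 0.17 m³/s.
9.5 µg/L = 0.0095 mg/L.
Travel time to the compliance point: t = 1.1e+04/0.55 = 2e+04 s = 0.2315 d; decay factor exp(−0.44·0.2315) = 0.9032.
So the concentration just after mixing may be at most 0.165/0.9032 = 0.1827 mg/L.
Mass balance: 0.1827·26.17 = 0.17·Cₑ + 26·0.0095.
Cₑ = (4.781 − 0.247) / 0.17 = 26.67 mg/L.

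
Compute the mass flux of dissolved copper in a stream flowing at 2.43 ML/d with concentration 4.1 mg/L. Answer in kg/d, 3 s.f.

2.43 ML/d = 0.02813 m³/s.
Mass flux = Q·C = 0.02813 m³/s × 4.1 g/m³ = 0.1153 g/s.
= 0.1153 g/s × 86.4 = 9.963 kg/d.

9.96 kg/d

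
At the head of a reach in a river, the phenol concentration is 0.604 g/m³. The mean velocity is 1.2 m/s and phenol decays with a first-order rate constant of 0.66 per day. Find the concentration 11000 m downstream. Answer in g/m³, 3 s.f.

Travel time t = 11000 m / 1.2 m/s = 1.1e+04/1.2 = 9167 s = 0.1061 d.
First-order decay: C = 0.604·exp(−0.66·0.1061) = 0.604·0.9324 = 0.5632 g/m³.

0.563 g/m³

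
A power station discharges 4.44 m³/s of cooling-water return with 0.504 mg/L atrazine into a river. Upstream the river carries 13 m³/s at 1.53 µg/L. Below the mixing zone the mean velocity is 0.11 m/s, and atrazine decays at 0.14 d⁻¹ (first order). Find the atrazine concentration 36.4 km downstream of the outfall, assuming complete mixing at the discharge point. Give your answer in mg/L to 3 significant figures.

1.53 µg/L = 0.00153 mg/L.
After complete mixing, C₀ = (4.44·0.504 + 13·0.00153) / 17.44 = 0.1295 mg/L.
Travel time t = 3.64e+04 m / 0.11 m/s = 3.309e+05 s = 3.83 d.
C = 0.1295·exp(−0.14·3.83) = 0.1295·0.585 = 0.07573 mg/L.

0.0757 mg/L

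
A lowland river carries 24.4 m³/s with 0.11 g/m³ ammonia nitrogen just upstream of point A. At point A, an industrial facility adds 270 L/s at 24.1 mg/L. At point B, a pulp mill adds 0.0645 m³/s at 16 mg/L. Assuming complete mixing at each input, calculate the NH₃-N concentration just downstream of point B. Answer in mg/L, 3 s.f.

270 L/s = 0.27 m³/s.
After input A: C = (24.4·0.11 + 0.27·24.1) / 24.67 = 0.3726 mg/L.
After input B: C = (24.67·0.3726 + 0.0645·16) / 24.73 = 0.4133 mg/L.

0.413 mg/L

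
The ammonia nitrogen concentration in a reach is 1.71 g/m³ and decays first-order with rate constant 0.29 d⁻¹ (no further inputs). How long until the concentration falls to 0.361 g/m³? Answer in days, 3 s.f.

t = ln(C₀/C)/k = ln(1.71/0.361)/0.29 = 1.555/0.29 = 5.363 d.

5.36 d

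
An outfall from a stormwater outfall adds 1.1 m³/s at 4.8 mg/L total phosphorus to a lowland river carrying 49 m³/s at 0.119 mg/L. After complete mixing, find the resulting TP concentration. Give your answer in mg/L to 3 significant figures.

0.222 mg/L

By mass balance at complete mixing, C = (1.1·4.8 + 49·0.119) / (1.1 + 49) = 11.11/50.1 = 0.2218 mg/L.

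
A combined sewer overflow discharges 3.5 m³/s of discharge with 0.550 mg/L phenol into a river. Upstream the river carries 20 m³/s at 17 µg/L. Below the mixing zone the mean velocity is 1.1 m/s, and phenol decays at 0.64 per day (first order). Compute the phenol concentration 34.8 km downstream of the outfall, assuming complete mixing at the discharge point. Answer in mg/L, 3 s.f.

0.0762 mg/L

17 µg/L = 0.017 mg/L.
After complete mixing, C₀ = (3.5·0.55 + 20·0.017) / 23.5 = 0.09638 mg/L.
Travel time t = 3.48e+04 m / 1.1 m/s = 3.164e+04 s = 0.3662 d.
C = 0.09638·exp(−0.64·0.3662) = 0.09638·0.7911 = 0.07625 mg/L.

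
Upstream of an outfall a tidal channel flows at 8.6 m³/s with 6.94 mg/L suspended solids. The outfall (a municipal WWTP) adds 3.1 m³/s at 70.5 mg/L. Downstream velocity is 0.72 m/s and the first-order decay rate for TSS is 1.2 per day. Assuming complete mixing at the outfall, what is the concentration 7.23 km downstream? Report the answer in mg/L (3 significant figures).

20.7 mg/L

After complete mixing, C₀ = (3.1·70.5 + 8.6·6.94) / 11.7 = 23.78 mg/L.
Travel time t = 7230 m / 0.72 m/s = 1.004e+04 s = 0.1162 d.
C = 23.78·exp(−1.2·0.1162) = 23.78·0.8698 = 20.68 mg/L.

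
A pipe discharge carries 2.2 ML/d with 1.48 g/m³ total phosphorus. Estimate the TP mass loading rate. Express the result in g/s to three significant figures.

2.2 ML/d = 0.02546 m³/s.
Mass flux = Q·C = 0.02546 m³/s × 1.48 g/m³ = 0.03769 g/s.

0.0377 g/s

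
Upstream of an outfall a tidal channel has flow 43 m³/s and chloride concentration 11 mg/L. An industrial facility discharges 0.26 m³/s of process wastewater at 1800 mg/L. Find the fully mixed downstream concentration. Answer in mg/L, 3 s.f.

Flow-weighted mixing gives C = (0.26·1800 + 43·11) / (0.26 + 43) = 941/43.26 = 21.75 mg/L.

21.8 mg/L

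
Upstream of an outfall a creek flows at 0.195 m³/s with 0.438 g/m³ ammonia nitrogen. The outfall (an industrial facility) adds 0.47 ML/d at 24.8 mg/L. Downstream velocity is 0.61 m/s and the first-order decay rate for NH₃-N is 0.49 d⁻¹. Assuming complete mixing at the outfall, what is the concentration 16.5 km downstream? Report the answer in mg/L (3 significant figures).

0.943 mg/L

0.47 ML/d = 0.00544 m³/s.
After complete mixing, C₀ = (0.00544·24.8 + 0.195·0.438) / 0.2004 = 1.099 mg/L.
Travel time t = 1.65e+04 m / 0.61 m/s = 2.705e+04 s = 0.3131 d.
C = 1.099·exp(−0.49·0.3131) = 1.099·0.8578 = 0.9428 mg/L.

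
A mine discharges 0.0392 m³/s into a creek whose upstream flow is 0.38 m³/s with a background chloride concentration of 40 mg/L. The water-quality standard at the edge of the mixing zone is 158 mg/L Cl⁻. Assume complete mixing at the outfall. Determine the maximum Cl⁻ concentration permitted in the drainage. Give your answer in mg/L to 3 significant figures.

1300 mg/L

Mass balance: 158·0.4192 = 0.0392·Cₑ + 0.38·40.
Cₑ = (66.23 − 15.2) / 0.0392 = 1302 mg/L.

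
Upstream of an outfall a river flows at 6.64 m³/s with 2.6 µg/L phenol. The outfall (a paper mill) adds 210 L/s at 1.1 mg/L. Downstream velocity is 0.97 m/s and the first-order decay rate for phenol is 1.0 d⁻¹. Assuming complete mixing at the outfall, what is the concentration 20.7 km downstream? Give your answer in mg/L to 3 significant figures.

0.0283 mg/L

210 L/s = 0.21 m³/s.
2.6 µg/L = 0.0026 mg/L.
After complete mixing, C₀ = (0.21·1.1 + 6.64·0.0026) / 6.85 = 0.03624 mg/L.
Travel time t = 2.07e+04 m / 0.97 m/s = 2.134e+04 s = 0.247 d.
C = 0.03624·exp(−1.0·0.247) = 0.03624·0.7811 = 0.02831 mg/L.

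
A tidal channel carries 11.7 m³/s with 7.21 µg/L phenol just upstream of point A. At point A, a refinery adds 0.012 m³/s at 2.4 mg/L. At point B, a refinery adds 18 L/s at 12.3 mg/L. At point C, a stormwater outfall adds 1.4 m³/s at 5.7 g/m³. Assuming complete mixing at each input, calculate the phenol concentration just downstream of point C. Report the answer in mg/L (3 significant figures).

7.21 µg/L = 0.00721 mg/L.
After input A: C = (11.7·0.00721 + 0.012·2.4) / 11.71 = 0.009662 mg/L.
18 L/s = 0.018 m³/s.
After input B: C = (11.71·0.009662 + 0.018·12.3) / 11.73 = 0.02852 mg/L.
After input C: C = (11.73·0.02852 + 1.4·5.7) / 13.13 = 0.6332 mg/L.

0.633 mg/L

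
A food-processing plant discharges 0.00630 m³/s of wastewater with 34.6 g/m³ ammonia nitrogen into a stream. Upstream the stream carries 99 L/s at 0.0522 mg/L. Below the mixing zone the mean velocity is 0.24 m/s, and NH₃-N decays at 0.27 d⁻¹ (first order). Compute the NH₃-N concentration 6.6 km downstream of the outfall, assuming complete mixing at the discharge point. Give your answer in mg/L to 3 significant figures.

1.94 mg/L

99 L/s = 0.099 m³/s.
After complete mixing, C₀ = (0.0063·34.6 + 0.099·0.0522) / 0.1053 = 2.119 mg/L.
Travel time t = 6600 m / 0.24 m/s = 2.75e+04 s = 0.3183 d.
C = 2.119·exp(−0.27·0.3183) = 2.119·0.9177 = 1.945 mg/L.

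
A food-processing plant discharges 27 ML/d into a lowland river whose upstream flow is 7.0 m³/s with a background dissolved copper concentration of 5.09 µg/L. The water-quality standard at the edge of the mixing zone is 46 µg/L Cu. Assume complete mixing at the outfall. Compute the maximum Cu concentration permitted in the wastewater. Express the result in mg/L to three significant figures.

27 ML/d = 0.3125 m³/s.
5.09 µg/L = 0.00509 mg/L.
46 µg/L = 0.046 mg/L.
Mass balance: 0.046·7.312 = 0.3125·Cₑ + 7·0.00509.
Cₑ = (0.3364 − 0.03563) / 0.3125 = 0.9624 mg/L.

0.962 mg/L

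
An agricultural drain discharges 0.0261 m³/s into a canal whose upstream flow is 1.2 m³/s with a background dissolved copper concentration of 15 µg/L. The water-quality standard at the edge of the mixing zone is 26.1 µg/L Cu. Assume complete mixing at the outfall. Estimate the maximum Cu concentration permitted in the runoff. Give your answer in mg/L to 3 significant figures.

0.536 mg/L

15 µg/L = 0.015 mg/L.
26.1 µg/L = 0.0261 mg/L.
Mass balance: 0.0261·1.226 = 0.0261·Cₑ + 1.2·0.015.
Cₑ = (0.032 − 0.018) / 0.0261 = 0.5364 mg/L.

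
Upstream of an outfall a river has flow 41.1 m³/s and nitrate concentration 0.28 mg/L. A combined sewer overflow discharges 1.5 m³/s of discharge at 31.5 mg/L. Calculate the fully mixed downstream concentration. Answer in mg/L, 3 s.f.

1.38 mg/L

By mass balance at complete mixing, C = (1.5·31.5 + 41.1·0.28) / (1.5 + 41.1) = 58.76/42.6 = 1.379 mg/L.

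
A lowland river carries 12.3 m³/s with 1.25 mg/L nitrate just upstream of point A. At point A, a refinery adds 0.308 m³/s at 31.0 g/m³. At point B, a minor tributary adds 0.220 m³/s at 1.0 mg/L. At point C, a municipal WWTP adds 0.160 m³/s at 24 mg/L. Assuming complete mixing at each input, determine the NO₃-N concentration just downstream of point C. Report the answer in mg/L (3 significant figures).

After input A: C = (12.3·1.25 + 0.308·31) / 12.61 = 1.977 mg/L.
After input B: C = (12.61·1.977 + 0.22·1) / 12.83 = 1.96 mg/L.
After input C: C = (12.83·1.96 + 0.16·24) / 12.99 = 2.232 mg/L.

2.23 mg/L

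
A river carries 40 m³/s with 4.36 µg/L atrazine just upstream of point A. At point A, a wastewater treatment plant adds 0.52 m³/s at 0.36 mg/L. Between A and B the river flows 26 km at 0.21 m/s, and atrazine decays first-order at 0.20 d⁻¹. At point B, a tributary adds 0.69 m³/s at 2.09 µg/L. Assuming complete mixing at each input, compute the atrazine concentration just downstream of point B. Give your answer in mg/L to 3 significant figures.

0.00662 mg/L

4.36 µg/L = 0.00436 mg/L.
After input A: C = (40·0.00436 + 0.52·0.36) / 40.52 = 0.008924 mg/L.
Over the 26 km reach to input B (t = 1.238e+05 s = 1.433 d), decay gives C = 0.008924·exp(−0.20·1.433) = 0.0067 mg/L.
2.09 µg/L = 0.00209 mg/L.
After input B: C = (40.52·0.0067 + 0.69·0.00209) / 41.21 = 0.006623 mg/L.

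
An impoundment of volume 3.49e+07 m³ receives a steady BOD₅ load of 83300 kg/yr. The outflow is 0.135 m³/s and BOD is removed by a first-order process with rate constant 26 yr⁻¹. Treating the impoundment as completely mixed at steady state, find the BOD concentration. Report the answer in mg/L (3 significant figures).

0.0914 mg/L

Outflow Q = 0.135 m³/s × 3.156e+07 s/yr = 4.26e+06 m³/yr.
Steady-state CSTR mass balance: W = Q·C + k·V·C, so C = W/(Q + kV).
Q + kV = 4.26e+06 + 26·3.49e+07 = 9.117e+08 m³/yr.
C = 83300/9.117e+08 = 9.137e-05 kg/m³ = 0.09137 mg/L.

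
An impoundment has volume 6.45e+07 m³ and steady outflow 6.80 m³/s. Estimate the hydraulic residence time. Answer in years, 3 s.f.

0.301 yr

Q = 6.80 m³/s × 3.156e+07 s/yr = 2.146e+08 m³/yr.
Hydraulic residence time τ = V/Q = 6.45e+07/2.146e+08 = 0.3006 yr.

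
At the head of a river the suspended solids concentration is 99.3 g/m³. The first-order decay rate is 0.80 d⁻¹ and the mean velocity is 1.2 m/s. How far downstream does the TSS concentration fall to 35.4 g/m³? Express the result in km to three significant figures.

134 km

From C = C₀·e^(−kt), t = ln(C₀/C)/k = ln(99.3/35.4)/0.80 = 1.031/0.80 = 1.289 d.
Distance = v·t = 1.2 m/s × 1.114e+05 s = 1.337e+05 m = 133.7 km.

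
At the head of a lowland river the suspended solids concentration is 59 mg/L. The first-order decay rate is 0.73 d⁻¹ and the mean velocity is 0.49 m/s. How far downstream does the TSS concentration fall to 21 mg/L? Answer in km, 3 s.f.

From C = C₀·e^(−kt), t = ln(C₀/C)/k = ln(59/21)/0.73 = 1.033/0.73 = 1.415 d.
Distance = v·t = 0.49 m/s × 1.223e+05 s = 5.991e+04 m = 59.91 km.

59.9 km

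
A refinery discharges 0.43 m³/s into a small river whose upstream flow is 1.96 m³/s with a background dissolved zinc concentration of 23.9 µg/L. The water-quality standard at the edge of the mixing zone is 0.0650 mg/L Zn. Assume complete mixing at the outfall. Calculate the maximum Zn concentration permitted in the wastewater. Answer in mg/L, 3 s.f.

23.9 µg/L = 0.0239 mg/L.
Mass balance: 0.065·2.39 = 0.43·Cₑ + 1.96·0.0239.
Cₑ = (0.1554 − 0.04684) / 0.43 = 0.2523 mg/L.

0.252 mg/L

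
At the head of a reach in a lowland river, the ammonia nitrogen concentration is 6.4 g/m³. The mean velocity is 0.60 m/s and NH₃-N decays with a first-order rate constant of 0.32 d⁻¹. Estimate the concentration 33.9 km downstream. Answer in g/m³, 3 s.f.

5.19 g/m³

Travel time t = 33.9 km / 0.60 m/s = 3.39e+04/0.60 = 5.65e+04 s = 0.6539 d.
First-order decay: C = 6.4·exp(−0.32·0.6539) = 6.4·0.8112 = 5.192 g/m³.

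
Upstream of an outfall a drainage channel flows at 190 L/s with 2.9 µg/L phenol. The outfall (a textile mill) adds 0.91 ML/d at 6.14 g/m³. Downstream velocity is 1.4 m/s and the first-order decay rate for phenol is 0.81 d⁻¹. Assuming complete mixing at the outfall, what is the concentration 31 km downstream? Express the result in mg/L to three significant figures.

0.91 ML/d = 0.01053 m³/s.
190 L/s = 0.19 m³/s.
2.9 µg/L = 0.0029 mg/L.
After complete mixing, C₀ = (0.01053·6.14 + 0.19·0.0029) / 0.2005 = 0.3252 mg/L.
Travel time t = 3.1e+04 m / 1.4 m/s = 2.214e+04 s = 0.2563 d.
C = 0.3252·exp(−0.81·0.2563) = 0.3252·0.8125 = 0.2643 mg/L.

0.264 mg/L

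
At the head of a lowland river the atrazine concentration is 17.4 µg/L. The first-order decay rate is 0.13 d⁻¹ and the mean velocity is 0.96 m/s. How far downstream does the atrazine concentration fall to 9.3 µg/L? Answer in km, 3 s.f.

From C = C₀·e^(−kt), t = ln(C₀/C)/k = ln(17.4/9.3)/0.13 = 0.6265/0.13 = 4.819 d.
Distance = v·t = 0.96 m/s × 4.164e+05 s = 3.997e+05 m = 399.7 km.

400 km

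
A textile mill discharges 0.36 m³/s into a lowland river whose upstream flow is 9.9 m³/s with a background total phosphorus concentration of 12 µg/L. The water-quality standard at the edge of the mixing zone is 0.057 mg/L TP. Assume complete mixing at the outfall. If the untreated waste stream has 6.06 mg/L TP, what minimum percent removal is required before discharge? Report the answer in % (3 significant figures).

78.6 %

12 µg/L = 0.012 mg/L.
Mass balance: 0.057·10.26 = 0.36·Cₑ + 9.9·0.012.
Cₑ = (0.5848 − 0.1188) / 0.36 = 1.294 mg/L.
Required removal = 1 − 1.294/6.06 = 78.64 %.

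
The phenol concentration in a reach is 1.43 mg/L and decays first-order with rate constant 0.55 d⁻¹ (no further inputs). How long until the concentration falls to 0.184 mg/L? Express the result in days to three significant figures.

t = ln(C₀/C)/k = ln(1.43/0.184)/0.55 = 2.05/0.55 = 3.728 d.

3.73 d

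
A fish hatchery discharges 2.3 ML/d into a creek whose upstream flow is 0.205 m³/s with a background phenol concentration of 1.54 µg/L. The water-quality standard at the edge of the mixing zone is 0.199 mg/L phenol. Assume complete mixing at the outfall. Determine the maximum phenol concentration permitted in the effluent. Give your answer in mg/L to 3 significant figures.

1.72 mg/L

2.3 ML/d = 0.02662 m³/s.
1.54 µg/L = 0.00154 mg/L.
Mass balance: 0.199·0.2316 = 0.02662·Cₑ + 0.205·0.00154.
Cₑ = (0.04609 − 0.0003157) / 0.02662 = 1.72 mg/L.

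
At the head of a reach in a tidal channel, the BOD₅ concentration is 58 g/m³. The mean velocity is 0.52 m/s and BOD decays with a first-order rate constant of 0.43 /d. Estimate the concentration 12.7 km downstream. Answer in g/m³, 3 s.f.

Travel time t = 12.7 km / 0.52 m/s = 1.27e+04/0.52 = 2.442e+04 s = 0.2827 d.
First-order decay: C = 58·exp(−0.43·0.2827) = 58·0.8855 = 51.36 g/m³.

51.4 g/m³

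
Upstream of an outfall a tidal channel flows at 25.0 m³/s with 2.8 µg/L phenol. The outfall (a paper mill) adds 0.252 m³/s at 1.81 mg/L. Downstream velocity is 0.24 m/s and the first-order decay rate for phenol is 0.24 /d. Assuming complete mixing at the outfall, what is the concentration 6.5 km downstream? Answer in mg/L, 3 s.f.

2.8 µg/L = 0.0028 mg/L.
After complete mixing, C₀ = (0.252·1.81 + 25·0.0028) / 25.25 = 0.02083 mg/L.
Travel time t = 6500 m / 0.24 m/s = 2.708e+04 s = 0.3135 d.
C = 0.02083·exp(−0.24·0.3135) = 0.02083·0.9275 = 0.01932 mg/L.

0.0193 mg/L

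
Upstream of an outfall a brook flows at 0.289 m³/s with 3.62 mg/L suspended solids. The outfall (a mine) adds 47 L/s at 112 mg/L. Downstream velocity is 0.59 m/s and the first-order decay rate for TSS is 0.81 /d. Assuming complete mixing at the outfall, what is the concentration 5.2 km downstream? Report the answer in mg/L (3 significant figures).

17.3 mg/L

47 L/s = 0.047 m³/s.
After complete mixing, C₀ = (0.047·112 + 0.289·3.62) / 0.336 = 18.78 mg/L.
Travel time t = 5200 m / 0.59 m/s = 8814 s = 0.102 d.
C = 18.78·exp(−0.81·0.102) = 18.78·0.9207 = 17.29 mg/L.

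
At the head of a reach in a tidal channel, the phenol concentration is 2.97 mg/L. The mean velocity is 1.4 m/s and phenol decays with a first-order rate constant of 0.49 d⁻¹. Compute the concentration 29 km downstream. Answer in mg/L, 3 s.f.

2.64 mg/L

Travel time t = 29 km / 1.4 m/s = 2.9e+04/1.4 = 2.071e+04 s = 0.2397 d.
First-order decay: C = 2.97·exp(−0.49·0.2397) = 2.97·0.8892 = 2.641 mg/L.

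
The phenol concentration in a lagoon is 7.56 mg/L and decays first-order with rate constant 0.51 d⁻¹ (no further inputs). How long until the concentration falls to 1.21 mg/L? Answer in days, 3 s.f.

3.59 d

t = ln(C₀/C)/k = ln(7.56/1.21)/0.51 = 1.832/0.51 = 3.593 d.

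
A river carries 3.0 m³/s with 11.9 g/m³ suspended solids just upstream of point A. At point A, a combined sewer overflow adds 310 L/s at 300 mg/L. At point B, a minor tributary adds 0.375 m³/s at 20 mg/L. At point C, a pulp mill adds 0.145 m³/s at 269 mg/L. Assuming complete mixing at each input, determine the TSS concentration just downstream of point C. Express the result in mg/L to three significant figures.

45.7 mg/L

310 L/s = 0.31 m³/s.
After input A: C = (3·11.9 + 0.31·300) / 3.31 = 38.88 mg/L.
After input B: C = (3.31·38.88 + 0.375·20) / 3.685 = 36.96 mg/L.
After input C: C = (3.685·36.96 + 0.145·269) / 3.83 = 45.75 mg/L.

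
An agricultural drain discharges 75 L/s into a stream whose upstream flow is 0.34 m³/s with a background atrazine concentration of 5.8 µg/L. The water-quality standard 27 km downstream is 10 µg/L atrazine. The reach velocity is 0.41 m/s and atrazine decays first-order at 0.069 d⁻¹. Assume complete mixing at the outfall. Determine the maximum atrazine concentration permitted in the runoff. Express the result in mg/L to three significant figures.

75 L/s = 0.075 m³/s.
5.8 µg/L = 0.0058 mg/L.
10 µg/L = 0.01 mg/L.
Travel time to the compliance point: t = 2.7e+04/0.41 = 6.585e+04 s = 0.7622 d; decay factor exp(−0.069·0.7622) = 0.9488.
So the concentration just after mixing may be at most 0.01/0.9488 = 0.01054 mg/L.
Mass balance: 0.01054·0.415 = 0.075·Cₑ + 0.34·0.0058.
Cₑ = (0.004374 − 0.001972) / 0.075 = 0.03203 mg/L.

0.0320 mg/L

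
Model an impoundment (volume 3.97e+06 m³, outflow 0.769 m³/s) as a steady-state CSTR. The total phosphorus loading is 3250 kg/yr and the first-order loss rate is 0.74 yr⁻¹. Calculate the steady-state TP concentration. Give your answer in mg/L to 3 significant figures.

Outflow Q = 0.769 m³/s × 3.156e+07 s/yr = 2.427e+07 m³/yr.
Steady-state CSTR mass balance: W = Q·C + k·V·C, so C = W/(Q + kV).
Q + kV = 2.427e+07 + 0.74·3.97e+06 = 2.721e+07 m³/yr.
C = 3250/2.721e+07 = 0.0001195 kg/m³ = 0.1195 mg/L.

0.119 mg/L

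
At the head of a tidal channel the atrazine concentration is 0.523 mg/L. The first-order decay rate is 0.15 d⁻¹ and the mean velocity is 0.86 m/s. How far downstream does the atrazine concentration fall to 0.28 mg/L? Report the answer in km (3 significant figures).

From C = C₀·e^(−kt), t = ln(C₀/C)/k = ln(0.523/0.28)/0.15 = 0.6248/0.15 = 4.165 d.
Distance = v·t = 0.86 m/s × 3.599e+05 s = 3.095e+05 m = 309.5 km.

309 km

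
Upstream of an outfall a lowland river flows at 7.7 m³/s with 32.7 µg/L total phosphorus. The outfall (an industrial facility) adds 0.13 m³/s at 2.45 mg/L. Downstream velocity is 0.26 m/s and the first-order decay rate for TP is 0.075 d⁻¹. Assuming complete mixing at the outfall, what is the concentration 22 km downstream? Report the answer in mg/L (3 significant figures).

0.0677 mg/L

32.7 µg/L = 0.0327 mg/L.
After complete mixing, C₀ = (0.13·2.45 + 7.7·0.0327) / 7.83 = 0.07283 mg/L.
Travel time t = 2.2e+04 m / 0.26 m/s = 8.462e+04 s = 0.9793 d.
C = 0.07283·exp(−0.075·0.9793) = 0.07283·0.9292 = 0.06768 mg/L.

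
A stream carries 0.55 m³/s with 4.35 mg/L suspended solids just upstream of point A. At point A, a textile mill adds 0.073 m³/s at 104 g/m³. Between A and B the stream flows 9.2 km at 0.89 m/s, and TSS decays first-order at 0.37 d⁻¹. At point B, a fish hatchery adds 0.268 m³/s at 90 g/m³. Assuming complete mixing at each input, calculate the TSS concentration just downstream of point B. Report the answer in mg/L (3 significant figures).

37.8 mg/L

After input A: C = (0.55·4.35 + 0.073·104) / 0.623 = 16.03 mg/L.
Over the 9.2 km reach to input B (t = 1.034e+04 s = 0.1196 d), decay gives C = 16.03·exp(−0.37·0.1196) = 15.33 mg/L.
After input B: C = (0.623·15.33 + 0.268·90) / 0.891 = 37.79 mg/L.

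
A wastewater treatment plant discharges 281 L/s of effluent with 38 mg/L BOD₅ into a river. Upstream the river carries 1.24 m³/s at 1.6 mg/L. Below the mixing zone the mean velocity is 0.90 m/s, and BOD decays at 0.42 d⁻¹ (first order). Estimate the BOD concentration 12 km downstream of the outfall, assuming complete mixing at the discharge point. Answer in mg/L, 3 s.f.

7.80 mg/L

281 L/s = 0.281 m³/s.
After complete mixing, C₀ = (0.281·38 + 1.24·1.6) / 1.521 = 8.325 mg/L.
Travel time t = 1.2e+04 m / 0.90 m/s = 1.333e+04 s = 0.1543 d.
C = 8.325·exp(−0.42·0.1543) = 8.325·0.9372 = 7.802 mg/L.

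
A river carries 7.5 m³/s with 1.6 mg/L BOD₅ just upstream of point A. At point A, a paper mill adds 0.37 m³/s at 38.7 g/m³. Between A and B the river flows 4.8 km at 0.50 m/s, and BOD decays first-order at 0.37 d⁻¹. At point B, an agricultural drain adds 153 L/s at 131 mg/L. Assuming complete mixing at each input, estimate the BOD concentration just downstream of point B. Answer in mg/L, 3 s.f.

After input A: C = (7.5·1.6 + 0.37·38.7) / 7.87 = 3.344 mg/L.
Over the 4.8 km reach to input B (t = 9600 s = 0.1111 d), decay gives C = 3.344·exp(−0.37·0.1111) = 3.21 mg/L.
153 L/s = 0.153 m³/s.
After input B: C = (7.87·3.21 + 0.153·131) / 8.023 = 5.647 mg/L.

5.65 mg/L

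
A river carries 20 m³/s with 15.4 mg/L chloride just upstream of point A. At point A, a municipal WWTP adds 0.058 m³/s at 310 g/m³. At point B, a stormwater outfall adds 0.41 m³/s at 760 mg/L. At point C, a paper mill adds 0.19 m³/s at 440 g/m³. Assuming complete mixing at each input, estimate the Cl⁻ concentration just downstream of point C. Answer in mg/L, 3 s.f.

After input A: C = (20·15.4 + 0.058·310) / 20.06 = 16.25 mg/L.
After input B: C = (20.06·16.25 + 0.41·760) / 20.47 = 31.15 mg/L.
After input C: C = (20.47·31.15 + 0.19·440) / 20.66 = 34.91 mg/L.

34.9 mg/L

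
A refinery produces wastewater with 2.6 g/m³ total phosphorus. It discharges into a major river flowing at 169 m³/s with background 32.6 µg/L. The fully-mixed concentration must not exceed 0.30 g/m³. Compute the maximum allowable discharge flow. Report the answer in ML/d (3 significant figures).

32.6 µg/L = 0.0326 mg/L.
Mass balance at complete mixing: C_std·(Q_w + Q_r) = Q_w·C_e + Q_r·C_b.
Rearranging, Q_w = Q_r·(C_std − C_b)/(C_e − C_std) = 169·(0.3 − 0.0326) / (2.6 − 0.3) = 19.65 m³/s.
= 1698 ML/d.

1700 ML/d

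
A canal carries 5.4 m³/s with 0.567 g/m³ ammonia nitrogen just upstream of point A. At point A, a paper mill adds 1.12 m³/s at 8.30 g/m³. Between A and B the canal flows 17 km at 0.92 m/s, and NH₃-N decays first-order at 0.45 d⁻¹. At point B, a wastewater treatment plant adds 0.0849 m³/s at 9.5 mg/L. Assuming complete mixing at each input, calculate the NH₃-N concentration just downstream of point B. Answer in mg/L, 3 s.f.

After input A: C = (5.4·0.567 + 1.12·8.3) / 6.52 = 1.895 mg/L.
Over the 17 km reach to input B (t = 1.848e+04 s = 0.2139 d), decay gives C = 1.895·exp(−0.45·0.2139) = 1.721 mg/L.
After input B: C = (6.52·1.721 + 0.0849·9.5) / 6.605 = 1.821 mg/L.

1.82 mg/L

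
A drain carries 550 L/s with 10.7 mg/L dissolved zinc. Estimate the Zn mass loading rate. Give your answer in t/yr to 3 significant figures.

186 t/yr

550 L/s = 0.55 m³/s.
Mass flux = Q·C = 0.55 m³/s × 10.7 g/m³ = 5.885 g/s.
= 5.885 g/s × 31.56 = 185.7 t/yr.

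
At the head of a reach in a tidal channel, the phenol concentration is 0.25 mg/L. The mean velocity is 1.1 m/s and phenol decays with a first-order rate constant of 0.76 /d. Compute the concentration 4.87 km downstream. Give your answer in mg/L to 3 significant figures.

0.240 mg/L

Travel time t = 4.87 km / 1.1 m/s = 4870/1.1 = 4427 s = 0.05124 d.
First-order decay: C = 0.25·exp(−0.76·0.05124) = 0.25·0.9618 = 0.2405 mg/L.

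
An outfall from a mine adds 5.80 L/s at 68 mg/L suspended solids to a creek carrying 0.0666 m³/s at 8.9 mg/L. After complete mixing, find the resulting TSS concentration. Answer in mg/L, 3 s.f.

5.80 L/s = 0.0058 m³/s.
Conservation of mass across the mixing zone: C = (0.0058·68 + 0.0666·8.9) / (0.0058 + 0.0666) = 0.9871/0.0724 = 13.63 mg/L.

13.6 mg/L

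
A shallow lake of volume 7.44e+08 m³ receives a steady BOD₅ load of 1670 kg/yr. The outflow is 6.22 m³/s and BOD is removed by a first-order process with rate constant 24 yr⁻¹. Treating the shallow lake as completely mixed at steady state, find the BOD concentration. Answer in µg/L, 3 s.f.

0.0925 µg/L

Outflow Q = 6.22 m³/s × 3.156e+07 s/yr = 1.963e+08 m³/yr.
Steady-state CSTR mass balance: W = Q·C + k·V·C, so C = W/(Q + kV).
Q + kV = 1.963e+08 + 24·7.44e+08 = 1.805e+10 m³/yr.
C = 1670/1.805e+10 = 9.251e-08 kg/m³ = 9.251e-05 mg/L = 0.09251 µg/L.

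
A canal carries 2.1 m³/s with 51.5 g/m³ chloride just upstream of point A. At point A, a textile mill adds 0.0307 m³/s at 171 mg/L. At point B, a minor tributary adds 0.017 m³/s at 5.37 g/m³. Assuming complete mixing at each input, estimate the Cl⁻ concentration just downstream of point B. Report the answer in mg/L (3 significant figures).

After input A: C = (2.1·51.5 + 0.0307·171) / 2.131 = 53.22 mg/L.
After input B: C = (2.131·53.22 + 0.017·5.37) / 2.148 = 52.84 mg/L.

52.8 mg/L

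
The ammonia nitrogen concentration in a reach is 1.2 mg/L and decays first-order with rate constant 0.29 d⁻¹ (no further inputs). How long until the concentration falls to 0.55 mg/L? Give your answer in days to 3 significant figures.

2.69 d

t = ln(C₀/C)/k = ln(1.2/0.55)/0.29 = 0.7802/0.29 = 2.69 d.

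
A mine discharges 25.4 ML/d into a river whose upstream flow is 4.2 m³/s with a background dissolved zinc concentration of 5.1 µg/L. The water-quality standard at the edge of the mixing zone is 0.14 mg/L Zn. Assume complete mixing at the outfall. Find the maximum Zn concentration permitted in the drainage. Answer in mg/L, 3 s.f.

2.07 mg/L

25.4 ML/d = 0.294 m³/s.
5.1 µg/L = 0.0051 mg/L.
Mass balance: 0.14·4.494 = 0.294·Cₑ + 4.2·0.0051.
Cₑ = (0.6292 − 0.02142) / 0.294 = 2.067 mg/L.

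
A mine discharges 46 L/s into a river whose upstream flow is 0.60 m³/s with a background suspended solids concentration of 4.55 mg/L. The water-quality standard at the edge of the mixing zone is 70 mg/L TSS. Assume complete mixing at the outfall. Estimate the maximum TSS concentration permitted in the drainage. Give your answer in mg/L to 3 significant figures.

924 mg/L

46 L/s = 0.046 m³/s.
Mass balance: 70·0.646 = 0.046·Cₑ + 0.6·4.55.
Cₑ = (45.22 − 2.73) / 0.046 = 923.7 mg/L.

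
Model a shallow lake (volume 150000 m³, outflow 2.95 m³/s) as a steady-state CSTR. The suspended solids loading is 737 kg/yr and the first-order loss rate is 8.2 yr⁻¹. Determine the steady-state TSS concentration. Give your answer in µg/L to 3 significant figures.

7.81 µg/L

Outflow Q = 2.95 m³/s × 3.156e+07 s/yr = 9.309e+07 m³/yr.
Steady-state CSTR mass balance: W = Q·C + k·V·C, so C = W/(Q + kV).
Q + kV = 9.309e+07 + 8.2·150000 = 9.432e+07 m³/yr.
C = 737/9.432e+07 = 7.813e-06 kg/m³ = 0.007813 mg/L = 7.813 µg/L.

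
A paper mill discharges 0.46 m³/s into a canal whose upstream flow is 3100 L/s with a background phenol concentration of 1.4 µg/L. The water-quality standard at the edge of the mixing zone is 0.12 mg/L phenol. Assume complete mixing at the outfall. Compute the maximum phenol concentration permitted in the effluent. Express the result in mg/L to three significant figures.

0.919 mg/L

3100 L/s = 3.1 m³/s.
1.4 µg/L = 0.0014 mg/L.
Mass balance: 0.12·3.56 = 0.46·Cₑ + 3.1·0.0014.
Cₑ = (0.4272 − 0.00434) / 0.46 = 0.9193 mg/L.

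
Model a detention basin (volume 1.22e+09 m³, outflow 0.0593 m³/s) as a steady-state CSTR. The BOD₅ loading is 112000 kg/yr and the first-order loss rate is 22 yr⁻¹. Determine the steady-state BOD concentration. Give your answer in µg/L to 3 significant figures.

Outflow Q = 0.0593 m³/s × 3.156e+07 s/yr = 1.871e+06 m³/yr.
Steady-state CSTR mass balance: W = Q·C + k·V·C, so C = W/(Q + kV).
Q + kV = 1.871e+06 + 22·1.22e+09 = 2.684e+10 m³/yr.
C = 112000/2.684e+10 = 4.173e-06 kg/m³ = 0.004173 mg/L = 4.173 µg/L.

4.17 µg/L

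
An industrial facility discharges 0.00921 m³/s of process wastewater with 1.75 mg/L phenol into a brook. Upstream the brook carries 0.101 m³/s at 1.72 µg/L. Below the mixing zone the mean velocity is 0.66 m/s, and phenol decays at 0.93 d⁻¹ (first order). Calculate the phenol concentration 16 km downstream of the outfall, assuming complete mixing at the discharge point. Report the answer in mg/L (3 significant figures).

1.72 µg/L = 0.00172 mg/L.
After complete mixing, C₀ = (0.00921·1.75 + 0.101·0.00172) / 0.1102 = 0.1478 mg/L.
Travel time t = 1.6e+04 m / 0.66 m/s = 2.424e+04 s = 0.2806 d.
C = 0.1478·exp(−0.93·0.2806) = 0.1478·0.7703 = 0.1139 mg/L.

0.114 mg/L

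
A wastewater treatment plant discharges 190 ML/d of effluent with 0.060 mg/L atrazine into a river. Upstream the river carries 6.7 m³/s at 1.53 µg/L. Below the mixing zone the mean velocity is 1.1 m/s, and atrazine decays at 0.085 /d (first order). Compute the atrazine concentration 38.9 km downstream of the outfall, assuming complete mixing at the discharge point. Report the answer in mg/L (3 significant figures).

190 ML/d = 2.199 m³/s.
1.53 µg/L = 0.00153 mg/L.
After complete mixing, C₀ = (2.199·0.06 + 6.7·0.00153) / 8.899 = 0.01598 mg/L.
Travel time t = 3.89e+04 m / 1.1 m/s = 3.536e+04 s = 0.4093 d.
C = 0.01598·exp(−0.085·0.4093) = 0.01598·0.9658 = 0.01543 mg/L.

0.0154 mg/L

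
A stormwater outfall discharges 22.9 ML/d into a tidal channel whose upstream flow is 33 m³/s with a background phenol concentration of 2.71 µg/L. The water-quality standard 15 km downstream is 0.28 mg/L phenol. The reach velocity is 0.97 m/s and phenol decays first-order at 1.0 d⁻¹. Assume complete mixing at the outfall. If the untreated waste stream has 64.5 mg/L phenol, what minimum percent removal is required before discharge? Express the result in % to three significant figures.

35.4 %

22.9 ML/d = 0.265 m³/s.
2.71 µg/L = 0.00271 mg/L.
Travel time to the compliance point: t = 1.5e+04/0.97 = 1.546e+04 s = 0.179 d; decay factor exp(−1.0·0.179) = 0.8361.
So the concentration just after mixing may be at most 0.28/0.8361 = 0.3349 mg/L.
Mass balance: 0.3349·33.27 = 0.265·Cₑ + 33·0.00271.
Cₑ = (11.14 − 0.08943) / 0.265 = 41.69 mg/L.
Required removal = 1 − 41.69/64.5 = 35.36 %.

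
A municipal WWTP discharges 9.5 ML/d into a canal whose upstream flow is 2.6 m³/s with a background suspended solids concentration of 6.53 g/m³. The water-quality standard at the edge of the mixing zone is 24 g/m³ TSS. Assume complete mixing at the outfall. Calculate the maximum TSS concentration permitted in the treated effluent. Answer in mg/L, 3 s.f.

437 mg/L

9.5 ML/d = 0.11 m³/s.
Mass balance: 24·2.71 = 0.11·Cₑ + 2.6·6.53.
Cₑ = (65.04 − 16.98) / 0.11 = 437.1 mg/L.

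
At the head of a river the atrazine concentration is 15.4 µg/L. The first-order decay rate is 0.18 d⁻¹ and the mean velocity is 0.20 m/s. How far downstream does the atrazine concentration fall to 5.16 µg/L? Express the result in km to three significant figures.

105 km

From C = C₀·e^(−kt), t = ln(C₀/C)/k = ln(15.4/5.16)/0.18 = 1.093/0.18 = 6.075 d.
Distance = v·t = 0.20 m/s × 5.248e+05 s = 1.05e+05 m = 105 km.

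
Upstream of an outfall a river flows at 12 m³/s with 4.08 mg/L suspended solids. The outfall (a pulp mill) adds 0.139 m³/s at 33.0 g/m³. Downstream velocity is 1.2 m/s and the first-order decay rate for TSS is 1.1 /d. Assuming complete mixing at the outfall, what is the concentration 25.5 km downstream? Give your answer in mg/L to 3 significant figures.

3.37 mg/L

After complete mixing, C₀ = (0.139·33 + 12·4.08) / 12.14 = 4.411 mg/L.
Travel time t = 2.55e+04 m / 1.2 m/s = 2.125e+04 s = 0.2459 d.
C = 4.411·exp(−1.1·0.2459) = 4.411·0.763 = 3.366 mg/L.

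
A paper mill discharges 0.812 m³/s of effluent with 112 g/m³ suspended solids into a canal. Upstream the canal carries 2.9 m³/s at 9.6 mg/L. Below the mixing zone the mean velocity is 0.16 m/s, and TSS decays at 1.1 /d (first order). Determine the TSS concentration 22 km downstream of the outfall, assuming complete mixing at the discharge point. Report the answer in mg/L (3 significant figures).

After complete mixing, C₀ = (0.812·112 + 2.9·9.6) / 3.712 = 32 mg/L.
Travel time t = 2.2e+04 m / 0.16 m/s = 1.375e+05 s = 1.591 d.
C = 32·exp(−1.1·1.591) = 32·0.1737 = 5.558 mg/L.

5.56 mg/L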